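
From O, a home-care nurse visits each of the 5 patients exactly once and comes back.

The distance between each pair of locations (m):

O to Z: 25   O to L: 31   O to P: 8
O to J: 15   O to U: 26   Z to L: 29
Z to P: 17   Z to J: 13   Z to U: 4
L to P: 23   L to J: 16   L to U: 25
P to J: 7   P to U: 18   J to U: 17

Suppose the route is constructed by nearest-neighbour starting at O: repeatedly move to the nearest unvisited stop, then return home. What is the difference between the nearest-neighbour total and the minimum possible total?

O: P=8, J=15, Z=25, U=26, L=31 ⇒ P
P: J=7, Z=17, U=18, L=23 ⇒ J
J: Z=13, L=16, U=17 ⇒ Z
Z: U=4, L=29 ⇒ U
U: L=25 ⇒ L
NN route O → P → J → Z → U → L → O costs 88.
Optimal: O → Z → U → L → J → P → O costs 85 (by enumerating all 60 distinct tours).
Excess = 88 − 85 = 3.

Excess over optimum: 3 m.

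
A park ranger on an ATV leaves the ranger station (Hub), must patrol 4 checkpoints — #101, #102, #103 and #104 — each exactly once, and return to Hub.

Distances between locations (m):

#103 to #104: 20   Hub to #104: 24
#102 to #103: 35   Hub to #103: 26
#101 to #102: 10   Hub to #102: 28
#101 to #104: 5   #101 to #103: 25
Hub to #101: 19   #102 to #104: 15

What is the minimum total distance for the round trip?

Shortest round trip = 89 m.

Hub - #101 - #102 - #103 - #104 - Hub: 19+10+35+20+24 = 108
Hub - #101 - #102 - #104 - #103 - Hub: 19+10+15+20+26 = 90
Hub - #101 - #103 - #102 - #104 - Hub: 19+25+35+15+24 = 118
Hub - #101 - #103 - #104 - #102 - Hub: 19+25+20+15+28 = 107
Hub - #101 - #104 - #102 - #103 - Hub: 19+5+15+35+26 = 100
Hub - #101 - #104 - #103 - #102 - Hub: 19+5+20+35+28 = 107
Hub - #102 - #101 - #103 - #104 - Hub: 28+10+25+20+24 = 107
Hub - #102 - #101 - #104 - #103 - Hub: 28+10+5+20+26 = 89
Hub - #102 - #103 - #101 - #104 - Hub: 28+35+25+5+24 = 117
Hub - #102 - #104 - #101 - #103 - Hub: 28+15+5+25+26 = 99
Hub - #103 - #101 - #102 - #104 - Hub: 26+25+10+15+24 = 100
Hub - #103 - #102 - #101 - #104 - Hub: 26+35+10+5+24 = 100
The minimum is 89.
One optimal route: Hub → #102 → #101 → #104 → #103 → Hub (or its reverse).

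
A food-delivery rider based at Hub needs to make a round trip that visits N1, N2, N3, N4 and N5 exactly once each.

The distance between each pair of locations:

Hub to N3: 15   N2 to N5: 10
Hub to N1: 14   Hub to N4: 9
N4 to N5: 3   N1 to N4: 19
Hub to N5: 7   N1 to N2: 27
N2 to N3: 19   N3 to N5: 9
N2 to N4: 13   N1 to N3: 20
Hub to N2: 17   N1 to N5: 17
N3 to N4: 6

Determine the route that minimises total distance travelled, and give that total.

Shortest round trip = 70.

There are 60 distinct closed tours to check (reversals are equivalent).
Hub → N1 → N2 → N3 → N4 → N5 → Hub: 14+27+19+6+3+7 = 76
Hub → N1 → N2 → N3 → N5 → N4 → Hub: 14+27+19+9+3+9 = 81
Hub → N1 → N2 → N4 → N3 → N5 → Hub: 14+27+13+6+9+7 = 76
Hub → N1 → N2 → N4 → N5 → N3 → Hub: 14+27+13+3+9+15 = 81
Hub → N1 → N2 → N5 → N3 → N4 → Hub: 14+27+10+9+6+9 = 75
Hub → N1 → N2 → N5 → N4 → N3 → Hub: 14+27+10+3+6+15 = 75
Hub → N1 → N3 → N2 → N4 → N5 → Hub: 14+20+19+13+3+7 = 76
Hub → N1 → N3 → N2 → N5 → N4 → Hub: 14+20+19+10+3+9 = 75
Hub → N1 → N3 → N4 → N2 → N5 → Hub: 14+20+6+13+10+7 = 70
Hub → N1 → N3 → N4 → N5 → N2 → Hub: 14+20+6+3+10+17 = 70
Hub → N1 → N3 → N5 → N2 → N4 → Hub: 14+20+9+10+13+9 = 75
Hub → N1 → N3 → N5 → N4 → N2 → Hub: 14+20+9+3+13+17 = 76
Hub → N1 → N4 → N2 → N3 → N5 → Hub: 14+19+13+19+9+7 = 81
Hub → N1 → N4 → N2 → N5 → N3 → Hub: 14+19+13+10+9+15 = 80
… (46 more)
The minimum is 70.
One optimal route: Hub → N1 → N3 → N4 → N2 → N5 → Hub (or its reverse).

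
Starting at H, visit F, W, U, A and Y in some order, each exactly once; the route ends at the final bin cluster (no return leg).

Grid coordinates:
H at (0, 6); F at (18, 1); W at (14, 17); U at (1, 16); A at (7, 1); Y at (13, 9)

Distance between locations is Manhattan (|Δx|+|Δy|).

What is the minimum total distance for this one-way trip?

Shortest open route: 58.

There are 5! = 120 possible orderings.
H → F → W → U → A → Y: 23+20+14+21+14 = 92
H → F → W → U → Y → A: 23+20+14+19+14 = 90
H → F → W → A → U → Y: 23+20+23+21+19 = 106
H → F → W → A → Y → U: 23+20+23+14+19 = 99
H → F → W → Y → U → A: 23+20+9+19+21 = 92
H → F → W → Y → A → U: 23+20+9+14+21 = 87
H → F → U → W → A → Y: 23+32+14+23+14 = 106
H → F → U → W → Y → A: 23+32+14+9+14 = 92
H → F → U → A → W → Y: 23+32+21+23+9 = 108
H → F → U → A → Y → W: 23+32+21+14+9 = 99
H → F → U → Y → W → A: 23+32+19+9+23 = 106
H → F → U → Y → A → W: 23+32+19+14+23 = 111
H → F → A → W → U → Y: 23+11+23+14+19 = 90
H → F → A → W → Y → U: 23+11+23+9+19 = 85
… (106 more)
H → U → W → Y → F → A: 11+14+9+13+11 = 58  ← best
The minimum is 58.
One shortest path: H → U → W → Y → F → A.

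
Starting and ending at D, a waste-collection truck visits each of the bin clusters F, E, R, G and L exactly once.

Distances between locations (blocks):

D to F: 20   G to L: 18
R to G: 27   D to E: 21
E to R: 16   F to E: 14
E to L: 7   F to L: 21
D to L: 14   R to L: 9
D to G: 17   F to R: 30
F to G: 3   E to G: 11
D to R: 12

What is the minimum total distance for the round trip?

There are 60 distinct closed tours to check (reversals are equivalent).
D - F - E - R - G - L - D: 20+14+16+27+18+14 = 109
D - F - E - R - L - G - D: 20+14+16+9+18+17 = 94
D - F - E - G - R - L - D: 20+14+11+27+9+14 = 95
D - F - E - G - L - R - D: 20+14+11+18+9+12 = 84
D - F - E - L - R - G - D: 20+14+7+9+27+17 = 94
D - F - E - L - G - R - D: 20+14+7+18+27+12 = 98
D - F - R - E - G - L - D: 20+30+16+11+18+14 = 109
D - F - R - E - L - G - D: 20+30+16+7+18+17 = 108
D - F - R - G - E - L - D: 20+30+27+11+7+14 = 109
D - F - R - G - L - E - D: 20+30+27+18+7+21 = 123
D - F - R - L - E - G - D: 20+30+9+7+11+17 = 94
D - F - R - L - G - E - D: 20+30+9+18+11+21 = 109
D - F - G - E - R - L - D: 20+3+11+16+9+14 = 73
D - F - G - E - L - R - D: 20+3+11+7+9+12 = 62
… (46 more)
The minimum is 62.
One optimal route: D → F → G → E → L → R → D (or its reverse).

Minimum total distance: 62 blocks.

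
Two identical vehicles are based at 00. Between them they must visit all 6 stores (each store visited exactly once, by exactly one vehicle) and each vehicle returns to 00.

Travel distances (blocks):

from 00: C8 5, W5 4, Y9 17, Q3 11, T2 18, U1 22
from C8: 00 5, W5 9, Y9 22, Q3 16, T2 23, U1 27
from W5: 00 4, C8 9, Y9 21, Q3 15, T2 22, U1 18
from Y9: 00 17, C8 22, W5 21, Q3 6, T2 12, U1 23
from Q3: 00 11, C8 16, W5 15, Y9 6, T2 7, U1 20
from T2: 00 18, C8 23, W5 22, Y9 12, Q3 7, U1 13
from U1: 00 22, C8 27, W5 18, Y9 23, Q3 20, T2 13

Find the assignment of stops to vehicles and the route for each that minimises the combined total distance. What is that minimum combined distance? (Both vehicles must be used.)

Check every non-empty split of the stops between the two vehicles; for each half take its own optimal tour:
  {C8} + {W5, Y9, Q3, T2, U1}: 10 + 64 = 74
  {W5} + {C8, Y9, Q3, T2, U1}: 8 + 74 = 82
  {C8, W5} + {Y9, Q3, T2, U1}: 18 + 64 = 82
  {Y9} + {C8, W5, Q3, T2, U1}: 34 + 63 = 97
  {C8, Y9} + {W5, Q3, T2, U1}: 44 + 53 = 97
  {W5, Y9} + {C8, Q3, T2, U1}: 42 + 63 = 105
  … (31 splits in total)
Best: vehicle 1 00 → C8 → 00 = 10; vehicle 2 00 → W5 → U1 → T2 → Y9 → Q3 → 00 = 64; combined 74.

74 blocks — the smallest possible combined total.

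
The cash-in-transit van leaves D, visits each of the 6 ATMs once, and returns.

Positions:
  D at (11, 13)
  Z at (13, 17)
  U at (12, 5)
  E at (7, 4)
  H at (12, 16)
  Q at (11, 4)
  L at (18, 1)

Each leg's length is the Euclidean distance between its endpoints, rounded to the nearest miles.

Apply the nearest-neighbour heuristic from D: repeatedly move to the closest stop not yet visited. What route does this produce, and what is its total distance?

Nearest-neighbour total = 46 miles; route D → H → Z → U → Q → E → L → D.

At D the remaining stops are H 3, Z 4, U 8, Q 9, E 10, L 14; go to H.
At H the remaining stops are Z 1, U 11, Q 12, E 13, L 16; go to Z.
At Z the remaining stops are U 12, Q 13, E 14, L 17; go to U.
At U the remaining stops are Q 1, E 5, L 7; go to Q.
At Q the remaining stops are E 4, L 8; go to E.
At E the remaining stops are L 11; go to L.
Return L→D: 14.
Total = 3 + 1 + 12 + 1 + 4 + 11 + 14 = 46.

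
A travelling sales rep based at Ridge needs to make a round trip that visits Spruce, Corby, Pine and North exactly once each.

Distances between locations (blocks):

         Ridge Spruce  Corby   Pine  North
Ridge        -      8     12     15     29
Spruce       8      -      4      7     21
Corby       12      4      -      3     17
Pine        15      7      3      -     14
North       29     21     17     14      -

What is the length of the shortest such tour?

There are 12 distinct closed tours to check (reversals are equivalent).
Ridge - Spruce - Corby - Pine - North - Ridge: 8+4+3+14+29 = 58
Ridge - Spruce - Corby - North - Pine - Ridge: 8+4+17+14+15 = 58
Ridge - Spruce - Pine - Corby - North - Ridge: 8+7+3+17+29 = 64
Ridge - Spruce - Pine - North - Corby - Ridge: 8+7+14+17+12 = 58
Ridge - Spruce - North - Corby - Pine - Ridge: 8+21+17+3+15 = 64
Ridge - Spruce - North - Pine - Corby - Ridge: 8+21+14+3+12 = 58
Ridge - Corby - Spruce - Pine - North - Ridge: 12+4+7+14+29 = 66
Ridge - Corby - Spruce - North - Pine - Ridge: 12+4+21+14+15 = 66
Ridge - Corby - Pine - Spruce - North - Ridge: 12+3+7+21+29 = 72
Ridge - Corby - North - Spruce - Pine - Ridge: 12+17+21+7+15 = 72
Ridge - Pine - Spruce - Corby - North - Ridge: 15+7+4+17+29 = 72
Ridge - Pine - Corby - Spruce - North - Ridge: 15+3+4+21+29 = 72
The minimum is 58.
One optimal route: Ridge → Spruce → Corby → Pine → North → Ridge (or its reverse).

58 blocks — the shortest possible round trip.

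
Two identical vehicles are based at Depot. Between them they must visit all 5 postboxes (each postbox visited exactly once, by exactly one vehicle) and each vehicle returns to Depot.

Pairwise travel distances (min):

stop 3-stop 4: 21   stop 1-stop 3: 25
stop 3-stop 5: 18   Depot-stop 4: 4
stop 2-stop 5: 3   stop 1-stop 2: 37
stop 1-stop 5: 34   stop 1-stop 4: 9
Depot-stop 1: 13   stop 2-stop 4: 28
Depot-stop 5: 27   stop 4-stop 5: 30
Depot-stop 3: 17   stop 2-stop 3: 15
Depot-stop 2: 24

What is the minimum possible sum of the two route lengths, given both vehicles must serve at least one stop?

88 min — the smallest possible combined total.

Check every non-empty split of the stops between the two vehicles; for each half take its own optimal tour:
  {stop 1} + {stop 2, stop 3, stop 4, stop 5}: 26 + 69 = 95
  {stop 2} + {stop 1, stop 3, stop 4, stop 5}: 48 + 82 = 130
  {stop 1, stop 2} + {stop 3, stop 4, stop 5}: 74 + 69 = 143
  {stop 3} + {stop 1, stop 2, stop 4, stop 5}: 34 + 74 = 108
  {stop 1, stop 3} + {stop 2, stop 4, stop 5}: 55 + 61 = 116
  {stop 2, stop 3} + {stop 1, stop 4, stop 5}: 56 + 74 = 130
  … (15 splits in total)
  {stop 1, stop 4} + {stop 2, stop 3, stop 5}: 26 + 62 = 88  ← best
Best: vehicle 1 Depot → stop 1 → stop 4 → Depot = 26; vehicle 2 Depot → stop 2 → stop 5 → stop 3 → Depot = 62; combined 88.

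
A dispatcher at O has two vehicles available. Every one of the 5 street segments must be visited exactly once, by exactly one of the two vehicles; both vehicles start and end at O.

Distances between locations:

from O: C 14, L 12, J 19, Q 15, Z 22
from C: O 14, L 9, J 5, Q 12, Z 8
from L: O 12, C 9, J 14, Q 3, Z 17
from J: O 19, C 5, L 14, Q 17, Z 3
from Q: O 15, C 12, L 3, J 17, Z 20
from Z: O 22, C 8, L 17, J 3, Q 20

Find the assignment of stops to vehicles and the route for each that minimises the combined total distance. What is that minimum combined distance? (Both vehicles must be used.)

74 — the smallest possible combined total.

Check every non-empty split of the stops between the two vehicles; for each half take its own optimal tour:
  {C} + {L, J, Q, Z}: 28 + 57 = 85
  {L} + {C, J, Q, Z}: 24 + 57 = 81
  {C, L} + {J, Q, Z}: 35 + 57 = 92
  {J} + {C, L, Q, Z}: 38 + 57 = 95
  {C, J} + {L, Q, Z}: 38 + 57 = 95
  {L, J} + {C, Q, Z}: 45 + 57 = 102
  … (15 splits in total)
  {L, Q} + {C, J, Z}: 30 + 44 = 74  ← best
Best: vehicle 1 O → L → Q → O = 30; vehicle 2 O → C → J → Z → O = 44; combined 74.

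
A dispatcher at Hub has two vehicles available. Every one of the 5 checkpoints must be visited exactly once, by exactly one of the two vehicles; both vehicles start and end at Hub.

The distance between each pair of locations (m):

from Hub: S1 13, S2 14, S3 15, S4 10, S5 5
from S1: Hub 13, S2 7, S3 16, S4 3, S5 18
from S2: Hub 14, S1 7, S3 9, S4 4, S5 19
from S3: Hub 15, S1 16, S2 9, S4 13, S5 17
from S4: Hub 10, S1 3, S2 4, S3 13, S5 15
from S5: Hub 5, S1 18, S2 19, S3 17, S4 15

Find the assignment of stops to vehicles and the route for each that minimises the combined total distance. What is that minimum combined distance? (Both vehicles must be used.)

54 m — the smallest possible combined total.

There are 2^4 − 1 = 15 ways to divide the 5 stops into two non-empty groups. For each, the best each vehicle can do is its own shortest tour through its group:
  {S1} + {S2, S3, S4, S5}: 26 + 45 = 71
  {S2} + {S1, S3, S4, S5}: 28 + 51 = 79
  {S1, S2} + {S3, S4, S5}: 34 + 45 = 79
  {S3} + {S1, S2, S4, S5}: 30 + 44 = 74
  {S1, S3} + {S2, S4, S5}: 44 + 38 = 82
  {S2, S3} + {S1, S4, S5}: 38 + 36 = 74
  … (15 splits in total)
  {S1, S2, S3, S4} + {S5}: 44 + 10 = 54  ← best
Best: vehicle 1 Hub → S1 → S4 → S2 → S3 → Hub = 44; vehicle 2 Hub → S5 → Hub = 10; combined 54.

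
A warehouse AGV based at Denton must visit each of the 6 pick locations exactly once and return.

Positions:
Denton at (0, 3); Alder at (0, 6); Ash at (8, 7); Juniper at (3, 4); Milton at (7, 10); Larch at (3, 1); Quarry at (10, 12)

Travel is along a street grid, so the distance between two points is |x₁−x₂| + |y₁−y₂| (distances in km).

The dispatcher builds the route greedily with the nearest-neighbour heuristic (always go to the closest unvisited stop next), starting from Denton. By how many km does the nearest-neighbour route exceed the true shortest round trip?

The nearest-neighbour route is 8 km longer than optimal.

Denton: Alder=3, Juniper=4, Larch=5, Ash=12, Milton=14, Quarry=19 ⇒ Alder
Alder: Juniper=5, Larch=8, Ash=9, Milton=11, Quarry=16 ⇒ Juniper
Juniper: Larch=3, Ash=8, Milton=10, Quarry=15 ⇒ Larch
Larch: Ash=11, Milton=13, Quarry=18 ⇒ Ash
Ash: Milton=4, Quarry=7 ⇒ Milton
Milton: Quarry=5 ⇒ Quarry
NN route Denton → Alder → Juniper → Larch → Ash → Milton → Quarry → Denton costs 50.
Optimal: Denton → Alder → Ash → Quarry → Milton → Juniper → Larch → Denton costs 42 (by enumerating all 360 distinct tours).
Excess = 50 − 42 = 8.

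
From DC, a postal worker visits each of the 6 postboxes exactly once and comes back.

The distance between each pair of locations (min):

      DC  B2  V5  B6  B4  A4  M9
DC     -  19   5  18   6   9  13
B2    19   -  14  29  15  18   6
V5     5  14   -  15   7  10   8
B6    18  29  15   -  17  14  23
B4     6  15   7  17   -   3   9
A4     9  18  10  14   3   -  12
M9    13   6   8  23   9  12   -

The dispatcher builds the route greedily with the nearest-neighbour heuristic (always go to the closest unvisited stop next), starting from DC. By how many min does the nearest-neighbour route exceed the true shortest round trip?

Excess over optimum: 11 min.

DC: V5=5, B4=6, A4=9, M9=13, B6=18, B2=19 ⇒ V5
V5: B4=7, M9=8, A4=10, B2=14, B6=15 ⇒ B4
B4: A4=3, M9=9, B2=15, B6=17 ⇒ A4
A4: M9=12, B6=14, B2=18 ⇒ M9
M9: B2=6, B6=23 ⇒ B2
B2: B6=29 ⇒ B6
NN route DC → V5 → B4 → A4 → M9 → B2 → B6 → DC costs 80.
Optimal: DC → V5 → B2 → M9 → B4 → A4 → B6 → DC costs 69 (by enumerating all 360 distinct tours).
Excess = 80 − 69 = 11.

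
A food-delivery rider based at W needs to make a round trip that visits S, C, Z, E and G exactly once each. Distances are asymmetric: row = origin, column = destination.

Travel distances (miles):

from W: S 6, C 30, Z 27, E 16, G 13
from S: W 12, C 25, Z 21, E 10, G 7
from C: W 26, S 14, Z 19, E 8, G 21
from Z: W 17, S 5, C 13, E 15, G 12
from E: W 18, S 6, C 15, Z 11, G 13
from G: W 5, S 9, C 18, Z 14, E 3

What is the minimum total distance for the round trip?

W → S → C → Z → E → G → W: 6+25+19+15+13+5 = 83
W → S → C → Z → G → E → W: 6+25+19+12+3+18 = 83
W → S → C → E → Z → G → W: 6+25+8+11+12+5 = 67
W → S → C → E → G → Z → W: 6+25+8+13+14+17 = 83
W → S → C → G → Z → E → W: 6+25+21+14+15+18 = 99
W → S → C → G → E → Z → W: 6+25+21+3+11+17 = 83
W → S → Z → C → E → G → W: 6+21+13+8+13+5 = 66
W → S → Z → C → G → E → W: 6+21+13+21+3+18 = 82
W → S → Z → E → C → G → W: 6+21+15+15+21+5 = 83
W → S → Z → E → G → C → W: 6+21+15+13+18+26 = 99
W → S → Z → G → C → E → W: 6+21+12+18+8+18 = 83
W → S → Z → G → E → C → W: 6+21+12+3+15+26 = 83
W → S → E → C → Z → G → W: 6+10+15+19+12+5 = 67
W → S → E → C → G → Z → W: 6+10+15+21+14+17 = 83
… (106 more)
The minimum is 66.
One optimal route: W → S → Z → C → E → G → W.

66 miles — the shortest possible round trip.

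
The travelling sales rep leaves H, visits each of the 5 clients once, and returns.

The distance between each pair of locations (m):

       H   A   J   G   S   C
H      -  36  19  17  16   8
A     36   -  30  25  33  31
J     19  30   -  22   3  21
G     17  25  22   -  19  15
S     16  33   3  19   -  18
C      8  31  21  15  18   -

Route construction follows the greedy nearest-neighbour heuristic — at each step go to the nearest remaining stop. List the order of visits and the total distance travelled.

H → [C:8 / S:16 / G:17 / J:19 / A:36] → C (8)
C → [G:15 / S:18 / J:21 / A:31] → G (15)
G → [S:19 / J:22 / A:25] → S (19)
S → [J:3 / A:33] → J (3)
J → [A:30] → A (30)
Return A→H: 36.
Total = 8 + 15 + 19 + 3 + 30 + 36 = 111.

111 m along H → C → G → S → J → A → H.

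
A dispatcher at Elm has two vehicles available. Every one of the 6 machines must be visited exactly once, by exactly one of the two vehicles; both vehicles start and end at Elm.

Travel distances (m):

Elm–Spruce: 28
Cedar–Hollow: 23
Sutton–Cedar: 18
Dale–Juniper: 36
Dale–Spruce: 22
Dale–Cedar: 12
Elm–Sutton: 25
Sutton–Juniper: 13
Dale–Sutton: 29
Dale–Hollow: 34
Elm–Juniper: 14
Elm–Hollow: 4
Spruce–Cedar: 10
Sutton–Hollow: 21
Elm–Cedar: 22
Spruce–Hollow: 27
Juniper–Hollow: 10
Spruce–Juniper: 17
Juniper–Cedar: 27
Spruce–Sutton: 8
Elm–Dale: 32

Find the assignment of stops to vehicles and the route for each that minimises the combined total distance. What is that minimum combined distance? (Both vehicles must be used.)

97 m — the smallest possible combined total.

Check every non-empty split of the stops between the two vehicles; for each half take its own optimal tour:
  {Dale} + {Spruce, Sutton, Juniper, Cedar, Hollow}: 64 + 67 = 131
  {Spruce} + {Dale, Sutton, Juniper, Cedar, Hollow}: 56 + 89 = 145
  {Dale, Spruce} + {Sutton, Juniper, Cedar, Hollow}: 82 + 67 = 149
  {Sutton} + {Dale, Spruce, Juniper, Cedar, Hollow}: 50 + 85 = 135
  {Dale, Sutton} + {Spruce, Juniper, Cedar, Hollow}: 86 + 63 = 149
  {Spruce, Sutton} + {Dale, Juniper, Cedar, Hollow}: 61 + 84 = 145
  … (31 splits in total)
  {Dale, Spruce, Sutton, Juniper, Cedar} + {Hollow}: 89 + 8 = 97  ← best
Best: vehicle 1 Elm → Dale → Cedar → Spruce → Sutton → Juniper → Elm = 89; vehicle 2 Elm → Hollow → Elm = 8; combined 97.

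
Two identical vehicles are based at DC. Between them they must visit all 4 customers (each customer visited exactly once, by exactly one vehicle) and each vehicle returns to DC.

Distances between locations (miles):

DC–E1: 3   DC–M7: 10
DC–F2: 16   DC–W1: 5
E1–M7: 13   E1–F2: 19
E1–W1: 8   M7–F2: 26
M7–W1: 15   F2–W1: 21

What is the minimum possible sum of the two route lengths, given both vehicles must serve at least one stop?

Minimum combined distance: 68 miles.

Check every non-empty split of the stops between the two vehicles; for each half take its own optimal tour:
  {E1} + {M7, F2, W1}: 6 + 62 = 68
  {M7} + {E1, F2, W1}: 20 + 48 = 68
  {E1, M7} + {F2, W1}: 26 + 42 = 68
  {F2} + {E1, M7, W1}: 32 + 36 = 68
  {E1, F2} + {M7, W1}: 38 + 30 = 68
  {M7, F2} + {E1, W1}: 52 + 16 = 68
  … (7 splits in total)
Best: vehicle 1 DC → E1 → DC = 6; vehicle 2 DC → M7 → F2 → W1 → DC = 62; combined 68.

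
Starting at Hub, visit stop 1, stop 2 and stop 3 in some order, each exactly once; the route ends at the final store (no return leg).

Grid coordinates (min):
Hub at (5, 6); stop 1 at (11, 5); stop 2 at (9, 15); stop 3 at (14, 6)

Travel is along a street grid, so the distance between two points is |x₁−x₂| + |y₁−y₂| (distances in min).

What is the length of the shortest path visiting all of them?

There are 3! = 6 possible orderings.
Hub → stop 1 → stop 2 → stop 3: 7+12+14 = 33
Hub → stop 1 → stop 3 → stop 2: 7+4+14 = 25
Hub → stop 2 → stop 1 → stop 3: 13+12+4 = 29
Hub → stop 2 → stop 3 → stop 1: 13+14+4 = 31
Hub → stop 3 → stop 1 → stop 2: 9+4+12 = 25
Hub → stop 3 → stop 2 → stop 1: 9+14+12 = 35
The minimum is 25.
One shortest path: Hub → stop 1 → stop 3 → stop 2.

Shortest open route: 25 min.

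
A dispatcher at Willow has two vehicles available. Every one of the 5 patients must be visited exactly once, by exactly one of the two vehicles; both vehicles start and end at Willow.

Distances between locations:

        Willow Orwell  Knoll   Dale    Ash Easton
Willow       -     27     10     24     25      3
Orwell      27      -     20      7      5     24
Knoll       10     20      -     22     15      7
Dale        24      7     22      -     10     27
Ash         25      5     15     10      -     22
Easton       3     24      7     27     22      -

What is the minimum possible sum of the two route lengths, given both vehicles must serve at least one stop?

Try each way of splitting the stops between the two vehicles (each non-empty) and, for each split, find the best tour for each vehicle:
  {Orwell} + {Knoll, Dale, Ash, Easton}: 54 + 59 = 113
  {Knoll} + {Orwell, Dale, Ash, Easton}: 20 + 61 = 81
  {Orwell, Knoll} + {Dale, Ash, Easton}: 57 + 59 = 116
  {Dale} + {Orwell, Knoll, Ash, Easton}: 48 + 57 = 105
  {Orwell, Dale} + {Knoll, Ash, Easton}: 58 + 50 = 108
  {Knoll, Dale} + {Orwell, Ash, Easton}: 56 + 57 = 113
  … (15 splits in total)
  {Orwell, Knoll, Dale, Ash} + {Easton}: 61 + 6 = 67  ← best
Best: vehicle 1 Willow → Knoll → Ash → Orwell → Dale → Willow = 61; vehicle 2 Willow → Easton → Willow = 6; combined 67.

Minimum combined distance: 67.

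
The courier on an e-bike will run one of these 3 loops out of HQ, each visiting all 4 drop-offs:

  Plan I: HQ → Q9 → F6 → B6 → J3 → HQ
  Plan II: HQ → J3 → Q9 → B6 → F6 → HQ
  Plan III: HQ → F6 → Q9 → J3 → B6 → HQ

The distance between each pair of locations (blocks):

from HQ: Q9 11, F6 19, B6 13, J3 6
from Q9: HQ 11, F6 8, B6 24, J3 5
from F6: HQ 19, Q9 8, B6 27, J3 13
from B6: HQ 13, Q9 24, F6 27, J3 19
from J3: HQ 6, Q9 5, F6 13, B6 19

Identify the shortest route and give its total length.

Shortest is Plan III, total 64 blocks.

Plan I: 11 + 8 + 27 + 19 + 6 = 71
Plan II: 6 + 5 + 24 + 27 + 19 = 81
Plan III: 19 + 8 + 5 + 19 + 13 = 64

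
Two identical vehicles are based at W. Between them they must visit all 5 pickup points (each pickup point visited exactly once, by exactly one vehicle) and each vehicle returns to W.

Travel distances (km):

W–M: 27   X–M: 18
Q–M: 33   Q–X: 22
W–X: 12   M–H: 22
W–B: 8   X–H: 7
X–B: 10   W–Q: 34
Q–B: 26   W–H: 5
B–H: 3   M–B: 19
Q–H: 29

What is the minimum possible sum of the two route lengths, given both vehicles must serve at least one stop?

Try each way of splitting the stops between the two vehicles (each non-empty) and, for each split, find the best tour for each vehicle:
  {Q} + {X, M, B, H}: 68 + 57 = 125
  {X} + {Q, M, B, H}: 24 + 94 = 118
  {Q, X} + {M, B, H}: 68 + 54 = 122
  {M} + {Q, X, B, H}: 54 + 68 = 122
  {Q, M} + {X, B, H}: 94 + 30 = 124
  {X, M} + {Q, B, H}: 57 + 68 = 125
  … (15 splits in total)
  {Q, X, M, B} + {H}: 94 + 10 = 104  ← best
Best: vehicle 1 W → X → Q → M → B → W = 94; vehicle 2 W → H → W = 10; combined 104.

Minimum combined distance: 104 km.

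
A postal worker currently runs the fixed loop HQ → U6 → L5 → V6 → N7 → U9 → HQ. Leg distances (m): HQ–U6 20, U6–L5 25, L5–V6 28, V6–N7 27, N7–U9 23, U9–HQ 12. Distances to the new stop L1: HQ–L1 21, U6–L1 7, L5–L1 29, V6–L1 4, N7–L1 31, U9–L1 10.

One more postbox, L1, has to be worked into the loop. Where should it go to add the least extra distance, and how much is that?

Adding 5 m by placing L1 on the L5–V6 leg.

Insertion cost between consecutive stops i–j is d(i,L1) + d(L1,j) − d(i,j):
  between HQ and U6: 21 + 7 − 20 = 8
  between U6 and L5: 7 + 29 − 25 = 11
  between L5 and V6: 29 + 4 − 28 = 5
  between V6 and N7: 4 + 31 − 27 = 8
  between N7 and U9: 31 + 10 − 23 = 18
  between U9 and HQ: 10 + 21 − 12 = 19
Cheapest insertion is between L5 and V6, adding 5.
New total = 135 + 5 = 140.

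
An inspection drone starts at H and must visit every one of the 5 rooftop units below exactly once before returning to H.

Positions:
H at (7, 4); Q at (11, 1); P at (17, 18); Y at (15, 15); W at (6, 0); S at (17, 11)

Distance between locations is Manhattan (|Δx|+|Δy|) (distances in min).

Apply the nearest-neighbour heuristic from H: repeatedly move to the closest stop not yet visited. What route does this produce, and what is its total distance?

H → [W:5 / Q:7 / S:17 / Y:19 / P:24] → W (5)
W → [Q:6 / S:22 / Y:24 / P:29] → Q (6)
Q → [S:16 / Y:18 / P:23] → S (16)
S → [Y:6 / P:7] → Y (6)
Y → [P:5] → P (5)
Return P→H: 24.
Total = 5 + 6 + 16 + 6 + 5 + 24 = 62.

Total distance 62 min via the nearest-neighbour route H → W → Q → S → Y → P → H.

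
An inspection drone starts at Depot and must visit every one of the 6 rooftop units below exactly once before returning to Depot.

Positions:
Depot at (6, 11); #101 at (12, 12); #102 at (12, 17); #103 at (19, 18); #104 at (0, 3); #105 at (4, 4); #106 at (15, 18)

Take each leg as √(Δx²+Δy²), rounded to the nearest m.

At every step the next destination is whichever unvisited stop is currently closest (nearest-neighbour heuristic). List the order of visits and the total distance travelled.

From Depot: distances to unvisited — #101=6, #105=7, #102=8, #104=10, #106=11, #103=15. Nearest is #101 (6).
From #101: distances to unvisited — #102=5, #106=7, #103=9, #105=11, #104=15. Nearest is #102 (5).
From #102: distances to unvisited — #106=3, #103=7, #105=15, #104=18. Nearest is #106 (3).
From #106: distances to unvisited — #103=4, #105=18, #104=21. Nearest is #103 (4).
From #103: distances to unvisited — #105=21, #104=24. Nearest is #105 (21).
From #105: distances to unvisited — #104=4. Nearest is #104 (4).
Return #104→Depot: 10.
Total = 6 + 5 + 3 + 4 + 21 + 4 + 10 = 53.

Nearest-neighbour total = 53 m; route Depot → #101 → #102 → #106 → #103 → #105 → #104 → Depot.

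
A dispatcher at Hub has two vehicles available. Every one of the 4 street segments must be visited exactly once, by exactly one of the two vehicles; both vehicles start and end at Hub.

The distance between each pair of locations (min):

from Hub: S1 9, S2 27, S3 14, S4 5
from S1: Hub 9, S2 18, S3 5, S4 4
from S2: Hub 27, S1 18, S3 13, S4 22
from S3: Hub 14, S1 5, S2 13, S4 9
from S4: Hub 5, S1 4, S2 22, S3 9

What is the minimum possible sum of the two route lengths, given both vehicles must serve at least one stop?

Minimum combined distance: 64 min.

Check every non-empty split of the stops between the two vehicles; for each half take its own optimal tour:
  {S1} + {S2, S3, S4}: 18 + 54 = 72
  {S2} + {S1, S3, S4}: 54 + 28 = 82
  {S1, S2} + {S3, S4}: 54 + 28 = 82
  {S3} + {S1, S2, S4}: 28 + 54 = 82
  {S1, S3} + {S2, S4}: 28 + 54 = 82
  {S2, S3} + {S1, S4}: 54 + 18 = 72
  … (7 splits in total)
  {S1, S2, S3} + {S4}: 54 + 10 = 64  ← best
Best: vehicle 1 Hub → S1 → S2 → S3 → Hub = 54; vehicle 2 Hub → S4 → Hub = 10; combined 64.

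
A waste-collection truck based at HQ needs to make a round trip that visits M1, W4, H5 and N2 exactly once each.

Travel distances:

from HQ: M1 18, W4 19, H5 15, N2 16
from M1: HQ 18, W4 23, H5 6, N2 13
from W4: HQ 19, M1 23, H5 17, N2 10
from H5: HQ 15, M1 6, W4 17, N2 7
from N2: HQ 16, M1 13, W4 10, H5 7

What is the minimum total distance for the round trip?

With 4 stops there are 4!/2 = 12 distinct round trips (a route and its reverse cost the same).
HQ → M1 → W4 → H5 → N2 → HQ: 18+23+17+7+16 = 81
HQ → M1 → W4 → N2 → H5 → HQ: 18+23+10+7+15 = 73
HQ → M1 → H5 → W4 → N2 → HQ: 18+6+17+10+16 = 67
HQ → M1 → H5 → N2 → W4 → HQ: 18+6+7+10+19 = 60
HQ → M1 → N2 → W4 → H5 → HQ: 18+13+10+17+15 = 73
HQ → M1 → N2 → H5 → W4 → HQ: 18+13+7+17+19 = 74
HQ → W4 → M1 → H5 → N2 → HQ: 19+23+6+7+16 = 71
HQ → W4 → M1 → N2 → H5 → HQ: 19+23+13+7+15 = 77
HQ → W4 → H5 → M1 → N2 → HQ: 19+17+6+13+16 = 71
HQ → W4 → N2 → M1 → H5 → HQ: 19+10+13+6+15 = 63
HQ → H5 → M1 → W4 → N2 → HQ: 15+6+23+10+16 = 70
HQ → H5 → W4 → M1 → N2 → HQ: 15+17+23+13+16 = 84
The minimum is 60.
One optimal route: HQ → M1 → H5 → N2 → W4 → HQ (or its reverse).

Shortest round trip = 60.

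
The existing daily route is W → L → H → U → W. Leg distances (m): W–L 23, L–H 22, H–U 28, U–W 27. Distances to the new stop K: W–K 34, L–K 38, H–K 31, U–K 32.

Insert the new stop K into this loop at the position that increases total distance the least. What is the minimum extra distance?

+35 m — insert K between H and U.

Insertion cost between consecutive stops i–j is d(i,K) + d(K,j) − d(i,j):
  between W and L: 34 + 38 − 23 = 49
  between L and H: 38 + 31 − 22 = 47
  between H and U: 31 + 32 − 28 = 35
  between U and W: 32 + 34 − 27 = 39
Cheapest insertion is between H and U, adding 35.
New total = 100 + 35 = 135.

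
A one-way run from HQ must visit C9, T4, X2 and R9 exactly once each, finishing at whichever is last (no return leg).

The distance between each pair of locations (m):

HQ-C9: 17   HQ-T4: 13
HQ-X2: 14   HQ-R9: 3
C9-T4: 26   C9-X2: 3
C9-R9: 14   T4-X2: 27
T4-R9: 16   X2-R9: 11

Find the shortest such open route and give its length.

43 m — the minimum one-way total.

There are 4! = 24 possible orderings.
HQ → C9 → T4 → X2 → R9: 17+26+27+11 = 81
HQ → C9 → T4 → R9 → X2: 17+26+16+11 = 70
HQ → C9 → X2 → T4 → R9: 17+3+27+16 = 63
HQ → C9 → X2 → R9 → T4: 17+3+11+16 = 47
HQ → C9 → R9 → T4 → X2: 17+14+16+27 = 74
HQ → C9 → R9 → X2 → T4: 17+14+11+27 = 69
HQ → T4 → C9 → X2 → R9: 13+26+3+11 = 53
HQ → T4 → C9 → R9 → X2: 13+26+14+11 = 64
HQ → T4 → X2 → C9 → R9: 13+27+3+14 = 57
HQ → T4 → X2 → R9 → C9: 13+27+11+14 = 65
HQ → T4 → R9 → C9 → X2: 13+16+14+3 = 46
HQ → T4 → R9 → X2 → C9: 13+16+11+3 = 43
HQ → X2 → C9 → T4 → R9: 14+3+26+16 = 59
HQ → X2 → C9 → R9 → T4: 14+3+14+16 = 47
… (10 more)
The minimum is 43.
One shortest path: HQ → T4 → R9 → X2 → C9.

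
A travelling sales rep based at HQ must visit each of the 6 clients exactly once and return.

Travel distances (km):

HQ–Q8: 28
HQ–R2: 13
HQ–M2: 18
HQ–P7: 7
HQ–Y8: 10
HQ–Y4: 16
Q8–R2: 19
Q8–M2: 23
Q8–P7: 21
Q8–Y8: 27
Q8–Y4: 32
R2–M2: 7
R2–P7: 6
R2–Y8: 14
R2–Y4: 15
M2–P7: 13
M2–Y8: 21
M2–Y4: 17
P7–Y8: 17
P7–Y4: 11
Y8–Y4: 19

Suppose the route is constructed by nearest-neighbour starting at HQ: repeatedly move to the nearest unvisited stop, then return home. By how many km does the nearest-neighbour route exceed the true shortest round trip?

Excess over optimum: 13 km.

HQ: P7=7, Y8=10, R2=13, Y4=16, M2=18, Q8=28 ⇒ P7
P7: R2=6, Y4=11, M2=13, Y8=17, Q8=21 ⇒ R2
R2: M2=7, Y8=14, Y4=15, Q8=19 ⇒ M2
M2: Y4=17, Y8=21, Q8=23 ⇒ Y4
Y4: Y8=19, Q8=32 ⇒ Y8
Y8: Q8=27 ⇒ Q8
NN route HQ → P7 → R2 → M2 → Y4 → Y8 → Q8 → HQ costs 111.
Optimal: HQ → P7 → Y4 → M2 → R2 → Q8 → Y8 → HQ costs 98 (by enumerating all 360 distinct tours).
Excess = 111 − 98 = 13.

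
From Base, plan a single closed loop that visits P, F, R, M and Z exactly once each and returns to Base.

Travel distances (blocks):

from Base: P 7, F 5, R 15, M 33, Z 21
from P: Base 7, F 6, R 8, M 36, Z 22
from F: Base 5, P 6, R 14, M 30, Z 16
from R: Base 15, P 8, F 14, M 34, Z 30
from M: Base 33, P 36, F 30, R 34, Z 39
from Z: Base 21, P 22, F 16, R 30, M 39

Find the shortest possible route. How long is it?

Minimum total distance: 109 blocks.

With 5 stops there are 5!/2 = 60 distinct round trips (a route and its reverse cost the same).
Base → P → F → R → M → Z → Base: 7+6+14+34+39+21 = 121
Base → P → F → R → Z → M → Base: 7+6+14+30+39+33 = 129
Base → P → F → M → R → Z → Base: 7+6+30+34+30+21 = 128
Base → P → F → M → Z → R → Base: 7+6+30+39+30+15 = 127
Base → P → F → Z → R → M → Base: 7+6+16+30+34+33 = 126
Base → P → F → Z → M → R → Base: 7+6+16+39+34+15 = 117
Base → P → R → F → M → Z → Base: 7+8+14+30+39+21 = 119
Base → P → R → F → Z → M → Base: 7+8+14+16+39+33 = 117
Base → P → R → M → F → Z → Base: 7+8+34+30+16+21 = 116
Base → P → R → M → Z → F → Base: 7+8+34+39+16+5 = 109
Base → P → R → Z → F → M → Base: 7+8+30+16+30+33 = 124
Base → P → R → Z → M → F → Base: 7+8+30+39+30+5 = 119
Base → P → M → F → R → Z → Base: 7+36+30+14+30+21 = 138
Base → P → M → F → Z → R → Base: 7+36+30+16+30+15 = 134
… (46 more)
The minimum is 109.
One optimal route: Base → P → R → M → Z → F → Base (or its reverse).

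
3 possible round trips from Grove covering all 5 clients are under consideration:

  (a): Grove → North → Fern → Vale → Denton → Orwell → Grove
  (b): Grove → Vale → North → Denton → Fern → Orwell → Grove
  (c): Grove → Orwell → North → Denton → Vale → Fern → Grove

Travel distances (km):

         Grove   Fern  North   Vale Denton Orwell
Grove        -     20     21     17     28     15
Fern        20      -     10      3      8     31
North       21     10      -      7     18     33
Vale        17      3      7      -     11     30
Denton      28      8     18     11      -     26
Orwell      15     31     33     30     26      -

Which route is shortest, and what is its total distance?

(a): 21 + 10 + 3 + 11 + 26 + 15 = 86
(b): 17 + 7 + 18 + 8 + 31 + 15 = 96
(c): 15 + 33 + 18 + 11 + 3 + 20 = 100

86 km — (a) is the shortest.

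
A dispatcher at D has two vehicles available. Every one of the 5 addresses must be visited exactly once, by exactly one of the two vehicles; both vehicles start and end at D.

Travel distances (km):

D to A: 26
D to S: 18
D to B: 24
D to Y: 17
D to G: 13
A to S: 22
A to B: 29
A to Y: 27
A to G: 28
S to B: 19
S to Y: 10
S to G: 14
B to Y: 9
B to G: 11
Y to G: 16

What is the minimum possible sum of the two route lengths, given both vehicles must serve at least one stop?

Minimum combined distance: 113 km.

Try each way of splitting the stops between the two vehicles (each non-empty) and, for each split, find the best tour for each vehicle:
  {A} + {S, B, Y, G}: 52 + 61 = 113
  {S} + {A, B, Y, G}: 36 + 86 = 122
  {A, S} + {B, Y, G}: 66 + 50 = 116
  {B} + {A, S, Y, G}: 48 + 87 = 135
  {A, B} + {S, Y, G}: 79 + 54 = 133
  {S, B} + {A, Y, G}: 61 + 82 = 143
  … (15 splits in total)
Best: vehicle 1 D → A → D = 52; vehicle 2 D → S → Y → B → G → D = 61; combined 113.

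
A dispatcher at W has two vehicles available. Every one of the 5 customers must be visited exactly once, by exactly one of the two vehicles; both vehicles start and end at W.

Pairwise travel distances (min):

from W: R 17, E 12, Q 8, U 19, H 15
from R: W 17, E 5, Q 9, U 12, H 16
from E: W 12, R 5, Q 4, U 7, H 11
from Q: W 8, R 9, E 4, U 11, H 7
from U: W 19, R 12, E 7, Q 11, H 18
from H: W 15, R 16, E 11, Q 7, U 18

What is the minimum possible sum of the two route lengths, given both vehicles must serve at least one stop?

Try each way of splitting the stops between the two vehicles (each non-empty) and, for each split, find the best tour for each vehicle:
  {R} + {E, Q, U, H}: 34 + 52 = 86
  {E} + {R, Q, U, H}: 24 + 62 = 86
  {R, E} + {Q, U, H}: 34 + 52 = 86
  {Q} + {R, E, U, H}: 16 + 62 = 78
  {R, Q} + {E, U, H}: 34 + 52 = 86
  {E, Q} + {R, U, H}: 24 + 62 = 86
  … (15 splits in total)
Best: vehicle 1 W → Q → W = 16; vehicle 2 W → R → E → U → H → W = 62; combined 78.

Minimum combined distance: 78 min.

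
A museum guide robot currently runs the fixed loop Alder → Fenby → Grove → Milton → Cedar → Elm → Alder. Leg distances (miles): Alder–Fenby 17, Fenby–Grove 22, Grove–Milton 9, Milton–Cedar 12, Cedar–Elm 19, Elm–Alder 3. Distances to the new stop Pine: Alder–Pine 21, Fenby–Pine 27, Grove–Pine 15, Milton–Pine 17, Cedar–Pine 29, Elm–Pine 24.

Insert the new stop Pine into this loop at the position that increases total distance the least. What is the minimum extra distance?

Insertion cost between consecutive stops i–j is d(i,Pine) + d(Pine,j) − d(i,j):
  between Alder and Fenby: 21 + 27 − 17 = 31
  between Fenby and Grove: 27 + 15 − 22 = 20
  between Grove and Milton: 15 + 17 − 9 = 23
  between Milton and Cedar: 17 + 29 − 12 = 34
  between Cedar and Elm: 29 + 24 − 19 = 34
  between Elm and Alder: 24 + 21 − 3 = 42
Cheapest insertion is between Fenby and Grove, adding 20.
New total = 82 + 20 = 102.

Minimum extra distance: 20 miles, inserting Pine between Fenby and Grove.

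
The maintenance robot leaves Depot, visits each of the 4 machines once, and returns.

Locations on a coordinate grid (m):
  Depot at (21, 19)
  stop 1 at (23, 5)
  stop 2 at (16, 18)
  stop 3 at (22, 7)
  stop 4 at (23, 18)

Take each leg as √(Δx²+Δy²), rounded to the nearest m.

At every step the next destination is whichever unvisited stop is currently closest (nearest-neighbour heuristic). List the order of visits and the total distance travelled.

At Depot the remaining stops are stop 4 2, stop 2 5, stop 3 12, stop 1 14; go to stop 4.
At stop 4 the remaining stops are stop 2 7, stop 3 11, stop 1 13; go to stop 2.
At stop 2 the remaining stops are stop 3 13, stop 1 15; go to stop 3.
At stop 3 the remaining stops are stop 1 2; go to stop 1.
Return stop 1→Depot: 14.
Total = 2 + 7 + 13 + 2 + 14 = 38.

Nearest-neighbour total = 38 m; route Depot → stop 4 → stop 2 → stop 3 → stop 1 → Depot.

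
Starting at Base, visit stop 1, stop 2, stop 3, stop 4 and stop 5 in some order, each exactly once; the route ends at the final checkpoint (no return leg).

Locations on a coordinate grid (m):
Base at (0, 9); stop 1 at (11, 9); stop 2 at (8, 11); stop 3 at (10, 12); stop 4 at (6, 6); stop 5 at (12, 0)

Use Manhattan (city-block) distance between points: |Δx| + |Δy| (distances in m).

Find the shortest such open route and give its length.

33 m — the minimum one-way total.

There are 5! = 120 possible orderings.
Base - stop 1 - stop 2 - stop 3 - stop 4 - stop 5: 11+5+3+10+12 = 41
Base - stop 1 - stop 2 - stop 3 - stop 5 - stop 4: 11+5+3+14+12 = 45
Base - stop 1 - stop 2 - stop 4 - stop 3 - stop 5: 11+5+7+10+14 = 47
Base - stop 1 - stop 2 - stop 4 - stop 5 - stop 3: 11+5+7+12+14 = 49
Base - stop 1 - stop 2 - stop 5 - stop 3 - stop 4: 11+5+15+14+10 = 55
Base - stop 1 - stop 2 - stop 5 - stop 4 - stop 3: 11+5+15+12+10 = 53
Base - stop 1 - stop 3 - stop 2 - stop 4 - stop 5: 11+4+3+7+12 = 37
Base - stop 1 - stop 3 - stop 2 - stop 5 - stop 4: 11+4+3+15+12 = 45
Base - stop 1 - stop 3 - stop 4 - stop 2 - stop 5: 11+4+10+7+15 = 47
Base - stop 1 - stop 3 - stop 4 - stop 5 - stop 2: 11+4+10+12+15 = 52
Base - stop 1 - stop 3 - stop 5 - stop 2 - stop 4: 11+4+14+15+7 = 51
Base - stop 1 - stop 3 - stop 5 - stop 4 - stop 2: 11+4+14+12+7 = 48
Base - stop 1 - stop 4 - stop 2 - stop 3 - stop 5: 11+8+7+3+14 = 43
Base - stop 1 - stop 4 - stop 2 - stop 5 - stop 3: 11+8+7+15+14 = 55
… (106 more)
Base - stop 4 - stop 2 - stop 3 - stop 1 - stop 5: 9+7+3+4+10 = 33  ← best
The minimum is 33.
One shortest path: Base → stop 4 → stop 2 → stop 3 → stop 1 → stop 5.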